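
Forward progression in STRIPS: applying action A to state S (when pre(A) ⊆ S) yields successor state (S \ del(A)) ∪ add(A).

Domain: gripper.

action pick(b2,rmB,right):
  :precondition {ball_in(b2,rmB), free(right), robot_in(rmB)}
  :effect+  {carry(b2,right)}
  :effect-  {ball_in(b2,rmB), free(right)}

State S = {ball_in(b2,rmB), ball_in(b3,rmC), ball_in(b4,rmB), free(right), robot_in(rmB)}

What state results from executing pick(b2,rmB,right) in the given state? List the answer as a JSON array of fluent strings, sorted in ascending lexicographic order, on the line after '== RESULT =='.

Progress:
  pre ⊆ S: {ball_in(b2,rmB), free(right), robot_in(rmB)} ⊆ S  — applicable
  S \ del = {ball_in(b3,rmC), ball_in(b4,rmB), robot_in(rmB)}
  ∪ add   = {ball_in(b3,rmC), ball_in(b4,rmB), carry(b2,right), robot_in(rmB)}

== RESULT ==
["ball_in(b3,rmC)", "ball_in(b4,rmB)", "carry(b2,right)", "robot_in(rmB)"]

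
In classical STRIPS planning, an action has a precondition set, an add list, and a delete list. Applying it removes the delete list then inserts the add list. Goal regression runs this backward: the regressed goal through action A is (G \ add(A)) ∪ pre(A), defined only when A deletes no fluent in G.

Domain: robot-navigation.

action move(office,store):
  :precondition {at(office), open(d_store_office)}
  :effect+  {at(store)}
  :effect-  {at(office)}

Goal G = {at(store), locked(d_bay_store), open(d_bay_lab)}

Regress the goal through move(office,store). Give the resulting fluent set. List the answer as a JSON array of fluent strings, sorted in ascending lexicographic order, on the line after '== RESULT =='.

Regress:
  G ∩ del = {}  (empty — regression defined)
  G \ add = {at(store), locked(d_bay_store), open(d_bay_lab)} \ {at(store)} = {locked(d_bay_store), open(d_bay_lab)}
  ∪ pre   = {locked(d_bay_store), open(d_bay_lab)} ∪ {at(office), open(d_store_office)}
          = {at(office), locked(d_bay_store), open(d_bay_lab), open(d_store_office)}

== RESULT ==
["at(office)", "locked(d_bay_store)", "open(d_bay_lab)", "open(d_store_office)"]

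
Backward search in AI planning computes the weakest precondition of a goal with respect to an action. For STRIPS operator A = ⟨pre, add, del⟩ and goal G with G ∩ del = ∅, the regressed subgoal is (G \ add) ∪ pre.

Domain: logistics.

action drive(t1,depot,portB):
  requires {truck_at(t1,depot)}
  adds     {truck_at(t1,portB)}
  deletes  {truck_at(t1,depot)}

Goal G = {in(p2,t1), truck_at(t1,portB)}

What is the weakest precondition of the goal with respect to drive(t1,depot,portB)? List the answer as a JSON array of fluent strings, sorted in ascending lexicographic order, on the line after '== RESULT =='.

Regress:
  G ∩ del = {}  (empty — regression defined)
  G \ add = {in(p2,t1), truck_at(t1,portB)} \ {truck_at(t1,portB)} = {in(p2,t1)}
  ∪ pre   = {in(p2,t1)} ∪ {truck_at(t1,depot)}
          = {in(p2,t1), truck_at(t1,depot)}

== RESULT ==
["in(p2,t1)", "truck_at(t1,depot)"]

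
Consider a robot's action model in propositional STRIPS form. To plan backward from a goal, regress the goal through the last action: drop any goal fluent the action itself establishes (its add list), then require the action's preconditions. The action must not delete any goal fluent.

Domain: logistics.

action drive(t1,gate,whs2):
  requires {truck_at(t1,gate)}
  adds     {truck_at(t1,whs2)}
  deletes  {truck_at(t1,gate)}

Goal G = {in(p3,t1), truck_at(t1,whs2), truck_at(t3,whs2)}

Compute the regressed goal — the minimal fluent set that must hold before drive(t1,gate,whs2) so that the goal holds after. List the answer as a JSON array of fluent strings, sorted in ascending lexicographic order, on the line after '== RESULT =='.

Regress:
  G ∩ del = {}  (empty — regression defined)
  G \ add = {in(p3,t1), truck_at(t1,whs2), truck_at(t3,whs2)} \ {truck_at(t1,whs2)} = {in(p3,t1), truck_at(t3,whs2)}
  ∪ pre   = {in(p3,t1), truck_at(t3,whs2)} ∪ {truck_at(t1,gate)}
          = {in(p3,t1), truck_at(t1,gate), truck_at(t3,whs2)}

== RESULT ==
["in(p3,t1)", "truck_at(t1,gate)", "truck_at(t3,whs2)"]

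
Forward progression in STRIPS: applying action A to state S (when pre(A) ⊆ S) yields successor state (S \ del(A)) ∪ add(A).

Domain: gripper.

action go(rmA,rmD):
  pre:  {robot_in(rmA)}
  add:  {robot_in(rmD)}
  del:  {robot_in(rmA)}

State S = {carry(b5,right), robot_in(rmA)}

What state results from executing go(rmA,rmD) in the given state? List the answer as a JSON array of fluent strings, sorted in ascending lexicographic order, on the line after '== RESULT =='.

Progress:
  pre ⊆ S: {robot_in(rmA)} ⊆ S  — applicable
  S \ del = {carry(b5,right)}
  ∪ add   = {carry(b5,right), robot_in(rmD)}

== RESULT ==
["carry(b5,right)", "robot_in(rmD)"]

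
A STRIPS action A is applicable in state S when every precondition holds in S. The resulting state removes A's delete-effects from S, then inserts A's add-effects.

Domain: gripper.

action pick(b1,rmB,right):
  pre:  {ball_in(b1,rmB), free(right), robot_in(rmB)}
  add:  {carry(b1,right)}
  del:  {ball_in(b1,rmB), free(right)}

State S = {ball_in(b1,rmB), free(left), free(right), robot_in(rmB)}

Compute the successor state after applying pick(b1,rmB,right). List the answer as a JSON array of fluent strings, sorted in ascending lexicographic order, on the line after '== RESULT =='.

Progress:
  pre ⊆ S: {ball_in(b1,rmB), free(right), robot_in(rmB)} ⊆ S  — applicable
  S \ del = {free(left), robot_in(rmB)}
  ∪ add   = {carry(b1,right), free(left), robot_in(rmB)}

== RESULT ==
["carry(b1,right)", "free(left)", "robot_in(rmB)"]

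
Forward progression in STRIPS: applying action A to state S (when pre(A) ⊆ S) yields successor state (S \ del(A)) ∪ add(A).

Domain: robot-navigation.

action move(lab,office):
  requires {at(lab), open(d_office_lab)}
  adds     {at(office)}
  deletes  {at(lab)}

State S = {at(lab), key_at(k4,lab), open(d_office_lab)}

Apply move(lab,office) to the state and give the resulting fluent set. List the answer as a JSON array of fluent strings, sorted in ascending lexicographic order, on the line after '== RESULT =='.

Compute (S \ del) ∪ add:
  pre ⊆ S: {at(lab), open(d_office_lab)} ⊆ S  — applicable
  S \ del = {key_at(k4,lab), open(d_office_lab)}
  ∪ add   = {at(office), key_at(k4,lab), open(d_office_lab)}

== RESULT ==
["at(office)", "key_at(k4,lab)", "open(d_office_lab)"]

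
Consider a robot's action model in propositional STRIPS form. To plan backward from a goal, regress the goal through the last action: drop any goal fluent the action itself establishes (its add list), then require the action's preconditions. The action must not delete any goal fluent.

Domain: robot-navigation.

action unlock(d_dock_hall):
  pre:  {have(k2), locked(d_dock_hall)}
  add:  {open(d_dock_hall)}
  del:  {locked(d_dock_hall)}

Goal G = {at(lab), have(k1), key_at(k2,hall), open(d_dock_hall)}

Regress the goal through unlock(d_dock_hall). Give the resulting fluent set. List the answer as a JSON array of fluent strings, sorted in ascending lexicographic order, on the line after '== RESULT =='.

Regress:
  G ∩ del = {}  (empty — regression defined)
  G \ add = {at(lab), have(k1), key_at(k2,hall), open(d_dock_hall)} \ {open(d_dock_hall)} = {at(lab), have(k1), key_at(k2,hall)}
  ∪ pre   = {at(lab), have(k1), key_at(k2,hall)} ∪ {have(k2), locked(d_dock_hall)}
          = {at(lab), have(k1), have(k2), key_at(k2,hall), locked(d_dock_hall)}

== RESULT ==
["at(lab)", "have(k1)", "have(k2)", "key_at(k2,hall)", "locked(d_dock_hall)"]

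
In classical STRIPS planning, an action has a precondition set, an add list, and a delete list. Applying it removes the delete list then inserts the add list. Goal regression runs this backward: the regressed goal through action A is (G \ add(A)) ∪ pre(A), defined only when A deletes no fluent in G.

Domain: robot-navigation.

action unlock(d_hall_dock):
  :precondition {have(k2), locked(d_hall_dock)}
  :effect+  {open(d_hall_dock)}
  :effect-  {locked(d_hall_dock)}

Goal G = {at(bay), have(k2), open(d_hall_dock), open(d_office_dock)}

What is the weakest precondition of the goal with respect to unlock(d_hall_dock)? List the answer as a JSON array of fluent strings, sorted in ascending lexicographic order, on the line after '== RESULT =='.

Compute (G \ add) ∪ pre:
  G ∩ del = {}  (empty — regression defined)
  G \ add = {at(bay), have(k2), open(d_hall_dock), open(d_office_dock)} \ {open(d_hall_dock)} = {at(bay), have(k2), open(d_office_dock)}
  ∪ pre   = {at(bay), have(k2), open(d_office_dock)} ∪ {have(k2), locked(d_hall_dock)}
          = {at(bay), have(k2), locked(d_hall_dock), open(d_office_dock)}

== RESULT ==
["at(bay)", "have(k2)", "locked(d_hall_dock)", "open(d_office_dock)"]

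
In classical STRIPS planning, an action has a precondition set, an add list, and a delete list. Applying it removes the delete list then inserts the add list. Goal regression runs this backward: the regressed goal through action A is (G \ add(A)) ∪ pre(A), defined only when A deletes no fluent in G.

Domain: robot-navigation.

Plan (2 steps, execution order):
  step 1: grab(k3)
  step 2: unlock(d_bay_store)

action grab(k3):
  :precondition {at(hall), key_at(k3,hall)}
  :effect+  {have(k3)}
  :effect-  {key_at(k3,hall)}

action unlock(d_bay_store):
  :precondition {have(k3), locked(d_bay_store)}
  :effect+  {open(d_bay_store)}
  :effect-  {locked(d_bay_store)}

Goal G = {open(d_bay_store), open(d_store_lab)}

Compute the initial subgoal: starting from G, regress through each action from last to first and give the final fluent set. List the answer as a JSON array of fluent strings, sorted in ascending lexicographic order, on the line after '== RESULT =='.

Work backward from the goal:
  through step 2 (unlock(d_bay_store)): drop {open(d_bay_store)}, keep {open(d_store_lab)}, require {have(k3), locked(d_bay_store)}
    → {have(k3), locked(d_bay_store), open(d_store_lab)}
  through step 1 (grab(k3)): drop {have(k3)}, keep {locked(d_bay_store), open(d_store_lab)}, require {at(hall), key_at(k3,hall)}
    → {at(hall), key_at(k3,hall), locked(d_bay_store), open(d_store_lab)}

== RESULT ==
["at(hall)", "key_at(k3,hall)", "locked(d_bay_store)", "open(d_store_lab)"]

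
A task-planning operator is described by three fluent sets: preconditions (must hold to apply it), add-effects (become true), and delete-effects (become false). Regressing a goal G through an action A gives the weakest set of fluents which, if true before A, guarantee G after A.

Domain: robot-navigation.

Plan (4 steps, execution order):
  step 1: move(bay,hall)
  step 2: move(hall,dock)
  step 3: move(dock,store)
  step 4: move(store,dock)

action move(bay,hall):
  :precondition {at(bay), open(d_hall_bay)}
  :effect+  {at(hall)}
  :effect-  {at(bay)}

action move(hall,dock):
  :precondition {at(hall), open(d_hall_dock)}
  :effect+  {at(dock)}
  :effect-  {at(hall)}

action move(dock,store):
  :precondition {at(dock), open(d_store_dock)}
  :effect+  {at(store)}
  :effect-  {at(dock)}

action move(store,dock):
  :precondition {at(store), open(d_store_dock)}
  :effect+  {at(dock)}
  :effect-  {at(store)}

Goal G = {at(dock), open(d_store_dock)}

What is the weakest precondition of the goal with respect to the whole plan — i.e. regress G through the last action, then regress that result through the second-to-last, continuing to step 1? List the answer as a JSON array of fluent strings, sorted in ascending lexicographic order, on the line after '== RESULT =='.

Work backward from the goal:
  through step 4 (move(store,dock)): drop {at(dock)}, keep {open(d_store_dock)}, require {at(store), open(d_store_dock)}
    → {at(store), open(d_store_dock)}
  through step 3 (move(dock,store)): drop {at(store)}, keep {open(d_store_dock)}, require {at(dock), open(d_store_dock)}
    → {at(dock), open(d_store_dock)}
  through step 2 (move(hall,dock)): drop {at(dock)}, keep {open(d_store_dock)}, require {at(hall), open(d_hall_dock)}
    → {at(hall), open(d_hall_dock), open(d_store_dock)}
  through step 1 (move(bay,hall)): drop {at(hall)}, keep {open(d_hall_dock), open(d_store_dock)}, require {at(bay), open(d_hall_bay)}
    → {at(bay), open(d_hall_bay), open(d_hall_dock), open(d_store_dock)}

== RESULT ==
["at(bay)", "open(d_hall_bay)", "open(d_hall_dock)", "open(d_store_dock)"]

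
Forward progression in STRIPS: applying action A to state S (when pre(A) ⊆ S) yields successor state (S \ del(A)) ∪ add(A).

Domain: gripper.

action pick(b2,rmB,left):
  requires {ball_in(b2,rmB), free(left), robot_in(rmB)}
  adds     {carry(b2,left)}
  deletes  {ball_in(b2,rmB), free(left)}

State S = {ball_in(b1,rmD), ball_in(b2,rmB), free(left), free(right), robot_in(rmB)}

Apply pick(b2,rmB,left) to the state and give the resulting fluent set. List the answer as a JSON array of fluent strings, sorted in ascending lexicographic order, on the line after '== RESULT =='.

Compute (S \ del) ∪ add:
  pre ⊆ S: {ball_in(b2,rmB), free(left), robot_in(rmB)} ⊆ S  — applicable
  S \ del = {ball_in(b1,rmD), free(right), robot_in(rmB)}
  ∪ add   = {ball_in(b1,rmD), carry(b2,left), free(right), robot_in(rmB)}

== RESULT ==
["ball_in(b1,rmD)", "carry(b2,left)", "free(right)", "robot_in(rmB)"]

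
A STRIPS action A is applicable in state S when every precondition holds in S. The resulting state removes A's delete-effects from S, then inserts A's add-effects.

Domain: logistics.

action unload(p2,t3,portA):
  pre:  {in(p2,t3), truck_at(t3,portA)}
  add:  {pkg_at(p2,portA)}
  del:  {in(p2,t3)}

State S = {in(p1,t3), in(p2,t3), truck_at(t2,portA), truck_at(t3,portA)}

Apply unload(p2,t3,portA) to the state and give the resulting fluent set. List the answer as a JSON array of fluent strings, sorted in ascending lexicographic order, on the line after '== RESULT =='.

Compute (S \ del) ∪ add:
  pre ⊆ S: {in(p2,t3), truck_at(t3,portA)} ⊆ S  — applicable
  S \ del = {in(p1,t3), truck_at(t2,portA), truck_at(t3,portA)}
  ∪ add   = {in(p1,t3), pkg_at(p2,portA), truck_at(t2,portA), truck_at(t3,portA)}

== RESULT ==
["in(p1,t3)", "pkg_at(p2,portA)", "truck_at(t2,portA)", "truck_at(t3,portA)"]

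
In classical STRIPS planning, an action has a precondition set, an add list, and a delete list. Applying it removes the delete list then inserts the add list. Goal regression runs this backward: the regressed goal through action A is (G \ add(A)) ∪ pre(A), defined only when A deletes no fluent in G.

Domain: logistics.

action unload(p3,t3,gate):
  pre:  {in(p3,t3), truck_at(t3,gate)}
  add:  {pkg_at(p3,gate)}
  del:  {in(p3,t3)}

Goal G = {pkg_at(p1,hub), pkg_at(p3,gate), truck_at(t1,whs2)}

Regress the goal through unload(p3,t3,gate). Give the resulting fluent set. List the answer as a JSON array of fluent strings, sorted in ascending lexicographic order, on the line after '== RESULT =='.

Compute (G \ add) ∪ pre:
  G ∩ del = {}  (empty — regression defined)
  G \ add = {pkg_at(p1,hub), pkg_at(p3,gate), truck_at(t1,whs2)} \ {pkg_at(p3,gate)} = {pkg_at(p1,hub), truck_at(t1,whs2)}
  ∪ pre   = {pkg_at(p1,hub), truck_at(t1,whs2)} ∪ {in(p3,t3), truck_at(t3,gate)}
          = {in(p3,t3), pkg_at(p1,hub), truck_at(t1,whs2), truck_at(t3,gate)}

== RESULT ==
["in(p3,t3)", "pkg_at(p1,hub)", "truck_at(t1,whs2)", "truck_at(t3,gate)"]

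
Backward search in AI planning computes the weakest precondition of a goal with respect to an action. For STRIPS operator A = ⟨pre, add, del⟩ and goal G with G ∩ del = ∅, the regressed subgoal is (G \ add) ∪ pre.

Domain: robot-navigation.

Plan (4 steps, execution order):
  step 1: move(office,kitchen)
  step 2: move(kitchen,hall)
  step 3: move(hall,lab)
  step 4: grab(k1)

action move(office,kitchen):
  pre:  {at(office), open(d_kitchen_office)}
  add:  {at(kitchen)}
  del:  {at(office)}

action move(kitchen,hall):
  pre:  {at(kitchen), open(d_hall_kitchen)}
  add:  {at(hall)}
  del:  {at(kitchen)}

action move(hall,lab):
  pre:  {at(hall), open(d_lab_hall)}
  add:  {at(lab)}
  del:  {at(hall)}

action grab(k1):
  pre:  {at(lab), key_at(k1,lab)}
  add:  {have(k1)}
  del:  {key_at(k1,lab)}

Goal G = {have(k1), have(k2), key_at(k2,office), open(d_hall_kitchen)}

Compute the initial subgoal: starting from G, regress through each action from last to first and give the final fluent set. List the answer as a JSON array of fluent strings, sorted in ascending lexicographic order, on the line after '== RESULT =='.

Regress step by step:
  through step 4 (grab(k1)): drop {have(k1)}, keep {have(k2), key_at(k2,office), open(d_hall_kitchen)}, require {at(lab), key_at(k1,lab)}
    → {at(lab), have(k2), key_at(k1,lab), key_at(k2,office), open(d_hall_kitchen)}
  through step 3 (move(hall,lab)): drop {at(lab)}, keep {have(k2), key_at(k1,lab), key_at(k2,office), open(d_hall_kitchen)}, require {at(hall), open(d_lab_hall)}
    → {at(hall), have(k2), key_at(k1,lab), key_at(k2,office), open(d_hall_kitchen), open(d_lab_hall)}
  through step 2 (move(kitchen,hall)): drop {at(hall)}, keep {have(k2), key_at(k1,lab), key_at(k2,office), open(d_hall_kitchen), open(d_lab_hall)}, require {at(kitchen), open(d_hall_kitchen)}
    → {at(kitchen), have(k2), key_at(k1,lab), key_at(k2,office), open(d_hall_kitchen), open(d_lab_hall)}
  through step 1 (move(office,kitchen)): drop {at(kitchen)}, keep {have(k2), key_at(k1,lab), key_at(k2,office), open(d_hall_kitchen), open(d_lab_hall)}, require {at(office), open(d_kitchen_office)}
    → {at(office), have(k2), key_at(k1,lab), key_at(k2,office), open(d_hall_kitchen), open(d_kitchen_office), open(d_lab_hall)}

== RESULT ==
["at(office)", "have(k2)", "key_at(k1,lab)", "key_at(k2,office)", "open(d_hall_kitchen)", "open(d_kitchen_office)", "open(d_lab_hall)"]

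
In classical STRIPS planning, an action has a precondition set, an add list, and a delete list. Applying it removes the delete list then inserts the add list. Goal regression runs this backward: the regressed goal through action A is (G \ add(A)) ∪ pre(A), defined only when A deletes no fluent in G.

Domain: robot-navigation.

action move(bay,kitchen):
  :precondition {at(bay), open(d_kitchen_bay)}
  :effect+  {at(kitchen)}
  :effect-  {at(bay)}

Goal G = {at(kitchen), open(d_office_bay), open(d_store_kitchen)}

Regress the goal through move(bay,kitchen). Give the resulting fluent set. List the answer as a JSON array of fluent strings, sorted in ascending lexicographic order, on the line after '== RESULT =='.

Compute (G \ add) ∪ pre:
  G ∩ del = {}  (empty — regression defined)
  G \ add = {at(kitchen), open(d_office_bay), open(d_store_kitchen)} \ {at(kitchen)} = {open(d_office_bay), open(d_store_kitchen)}
  ∪ pre   = {open(d_office_bay), open(d_store_kitchen)} ∪ {at(bay), open(d_kitchen_bay)}
          = {at(bay), open(d_kitchen_bay), open(d_office_bay), open(d_store_kitchen)}

== RESULT ==
["at(bay)", "open(d_kitchen_bay)", "open(d_office_bay)", "open(d_store_kitchen)"]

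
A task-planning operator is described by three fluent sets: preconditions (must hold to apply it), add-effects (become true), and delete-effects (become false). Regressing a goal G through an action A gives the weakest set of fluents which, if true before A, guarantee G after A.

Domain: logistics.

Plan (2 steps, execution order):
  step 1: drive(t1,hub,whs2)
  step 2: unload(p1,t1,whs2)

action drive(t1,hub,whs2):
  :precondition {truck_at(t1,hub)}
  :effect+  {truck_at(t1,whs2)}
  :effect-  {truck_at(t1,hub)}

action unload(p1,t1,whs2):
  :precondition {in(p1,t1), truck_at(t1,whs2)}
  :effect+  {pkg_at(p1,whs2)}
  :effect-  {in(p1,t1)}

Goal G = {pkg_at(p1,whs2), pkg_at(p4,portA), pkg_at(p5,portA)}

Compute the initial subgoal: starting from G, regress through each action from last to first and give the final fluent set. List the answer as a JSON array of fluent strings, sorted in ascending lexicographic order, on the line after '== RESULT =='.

Regress step by step:
  through step 2 (unload(p1,t1,whs2)): drop {pkg_at(p1,whs2)}, keep {pkg_at(p4,portA), pkg_at(p5,portA)}, require {in(p1,t1), truck_at(t1,whs2)}
    → {in(p1,t1), pkg_at(p4,portA), pkg_at(p5,portA), truck_at(t1,whs2)}
  through step 1 (drive(t1,hub,whs2)): drop {truck_at(t1,whs2)}, keep {in(p1,t1), pkg_at(p4,portA), pkg_at(p5,portA)}, require {truck_at(t1,hub)}
    → {in(p1,t1), pkg_at(p4,portA), pkg_at(p5,portA), truck_at(t1,hub)}

== RESULT ==
["in(p1,t1)", "pkg_at(p4,portA)", "pkg_at(p5,portA)", "truck_at(t1,hub)"]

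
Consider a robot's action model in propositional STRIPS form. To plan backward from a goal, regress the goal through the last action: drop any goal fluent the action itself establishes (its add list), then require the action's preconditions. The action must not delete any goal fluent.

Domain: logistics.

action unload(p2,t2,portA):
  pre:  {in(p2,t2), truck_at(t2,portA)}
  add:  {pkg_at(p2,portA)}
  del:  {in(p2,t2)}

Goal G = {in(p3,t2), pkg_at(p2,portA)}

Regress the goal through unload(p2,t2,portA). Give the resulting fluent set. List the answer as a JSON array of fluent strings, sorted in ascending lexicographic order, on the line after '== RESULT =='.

Compute (G \ add) ∪ pre:
  G ∩ del = {}  (empty — regression defined)
  G \ add = {in(p3,t2), pkg_at(p2,portA)} \ {pkg_at(p2,portA)} = {in(p3,t2)}
  ∪ pre   = {in(p3,t2)} ∪ {in(p2,t2), truck_at(t2,portA)}
          = {in(p2,t2), in(p3,t2), truck_at(t2,portA)}

== RESULT ==
["in(p2,t2)", "in(p3,t2)", "truck_at(t2,portA)"]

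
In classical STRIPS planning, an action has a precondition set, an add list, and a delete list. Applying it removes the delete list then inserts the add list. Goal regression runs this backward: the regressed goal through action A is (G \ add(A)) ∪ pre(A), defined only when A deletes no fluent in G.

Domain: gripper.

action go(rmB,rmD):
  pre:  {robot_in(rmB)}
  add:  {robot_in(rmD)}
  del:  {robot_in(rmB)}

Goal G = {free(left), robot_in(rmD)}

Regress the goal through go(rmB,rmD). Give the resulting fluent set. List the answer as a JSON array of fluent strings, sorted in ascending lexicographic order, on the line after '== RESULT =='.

Compute (G \ add) ∪ pre:
  G ∩ del = {}  (empty — regression defined)
  G \ add = {free(left), robot_in(rmD)} \ {robot_in(rmD)} = {free(left)}
  ∪ pre   = {free(left)} ∪ {robot_in(rmB)}
          = {free(left), robot_in(rmB)}

== RESULT ==
["free(left)", "robot_in(rmB)"]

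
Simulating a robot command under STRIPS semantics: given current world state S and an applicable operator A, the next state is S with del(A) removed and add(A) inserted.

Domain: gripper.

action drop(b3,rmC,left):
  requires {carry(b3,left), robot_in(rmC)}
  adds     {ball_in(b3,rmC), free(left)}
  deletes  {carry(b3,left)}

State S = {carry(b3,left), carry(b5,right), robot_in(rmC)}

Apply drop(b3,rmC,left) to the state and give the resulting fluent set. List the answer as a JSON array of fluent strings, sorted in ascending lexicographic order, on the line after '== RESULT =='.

Progress:
  pre ⊆ S: {carry(b3,left), robot_in(rmC)} ⊆ S  — applicable
  S \ del = {carry(b5,right), robot_in(rmC)}
  ∪ add   = {ball_in(b3,rmC), carry(b5,right), free(left), robot_in(rmC)}

== RESULT ==
["ball_in(b3,rmC)", "carry(b5,right)", "free(left)", "robot_in(rmC)"]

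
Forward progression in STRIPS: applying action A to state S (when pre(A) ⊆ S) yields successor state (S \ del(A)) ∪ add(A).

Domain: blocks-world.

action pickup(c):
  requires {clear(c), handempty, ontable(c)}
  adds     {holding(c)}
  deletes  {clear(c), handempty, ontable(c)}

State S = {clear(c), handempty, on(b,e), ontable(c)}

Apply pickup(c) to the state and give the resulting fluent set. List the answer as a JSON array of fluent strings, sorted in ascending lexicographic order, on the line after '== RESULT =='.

Progress:
  pre ⊆ S: {clear(c), handempty, ontable(c)} ⊆ S  — applicable
  S \ del = {on(b,e)}
  ∪ add   = {holding(c), on(b,e)}

== RESULT ==
["holding(c)", "on(b,e)"]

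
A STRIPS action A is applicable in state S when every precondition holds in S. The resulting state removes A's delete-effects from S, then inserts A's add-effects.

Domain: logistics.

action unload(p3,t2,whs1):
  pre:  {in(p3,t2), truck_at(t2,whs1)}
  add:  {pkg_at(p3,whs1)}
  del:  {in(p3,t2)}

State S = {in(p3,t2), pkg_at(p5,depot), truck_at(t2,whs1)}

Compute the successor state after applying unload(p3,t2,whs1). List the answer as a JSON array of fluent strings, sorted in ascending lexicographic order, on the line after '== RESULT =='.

Progress:
  pre ⊆ S: {in(p3,t2), truck_at(t2,whs1)} ⊆ S  — applicable
  S \ del = {pkg_at(p5,depot), truck_at(t2,whs1)}
  ∪ add   = {pkg_at(p3,whs1), pkg_at(p5,depot), truck_at(t2,whs1)}

== RESULT ==
["pkg_at(p3,whs1)", "pkg_at(p5,depot)", "truck_at(t2,whs1)"]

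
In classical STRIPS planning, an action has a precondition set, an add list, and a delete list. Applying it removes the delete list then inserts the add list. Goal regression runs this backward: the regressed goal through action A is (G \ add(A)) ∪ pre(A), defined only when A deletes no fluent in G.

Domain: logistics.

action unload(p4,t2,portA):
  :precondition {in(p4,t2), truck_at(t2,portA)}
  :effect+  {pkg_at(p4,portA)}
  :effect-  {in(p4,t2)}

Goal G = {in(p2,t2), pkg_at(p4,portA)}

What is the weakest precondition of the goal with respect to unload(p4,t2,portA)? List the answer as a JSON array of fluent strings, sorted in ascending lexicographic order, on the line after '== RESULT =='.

Compute (G \ add) ∪ pre:
  G ∩ del = {}  (empty — regression defined)
  G \ add = {in(p2,t2), pkg_at(p4,portA)} \ {pkg_at(p4,portA)} = {in(p2,t2)}
  ∪ pre   = {in(p2,t2)} ∪ {in(p4,t2), truck_at(t2,portA)}
          = {in(p2,t2), in(p4,t2), truck_at(t2,portA)}

== RESULT ==
["in(p2,t2)", "in(p4,t2)", "truck_at(t2,portA)"]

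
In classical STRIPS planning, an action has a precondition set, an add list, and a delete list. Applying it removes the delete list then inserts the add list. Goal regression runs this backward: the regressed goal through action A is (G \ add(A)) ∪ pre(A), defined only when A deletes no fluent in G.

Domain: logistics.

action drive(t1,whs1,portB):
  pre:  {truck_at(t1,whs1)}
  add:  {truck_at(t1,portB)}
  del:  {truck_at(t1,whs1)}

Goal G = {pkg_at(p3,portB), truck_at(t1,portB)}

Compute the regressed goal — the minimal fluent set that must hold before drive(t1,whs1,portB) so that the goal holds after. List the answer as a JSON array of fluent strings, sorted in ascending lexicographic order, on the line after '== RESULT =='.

Regress:
  G ∩ del = {}  (empty — regression defined)
  G \ add = {pkg_at(p3,portB), truck_at(t1,portB)} \ {truck_at(t1,portB)} = {pkg_at(p3,portB)}
  ∪ pre   = {pkg_at(p3,portB)} ∪ {truck_at(t1,whs1)}
          = {pkg_at(p3,portB), truck_at(t1,whs1)}

== RESULT ==
["pkg_at(p3,portB)", "truck_at(t1,whs1)"]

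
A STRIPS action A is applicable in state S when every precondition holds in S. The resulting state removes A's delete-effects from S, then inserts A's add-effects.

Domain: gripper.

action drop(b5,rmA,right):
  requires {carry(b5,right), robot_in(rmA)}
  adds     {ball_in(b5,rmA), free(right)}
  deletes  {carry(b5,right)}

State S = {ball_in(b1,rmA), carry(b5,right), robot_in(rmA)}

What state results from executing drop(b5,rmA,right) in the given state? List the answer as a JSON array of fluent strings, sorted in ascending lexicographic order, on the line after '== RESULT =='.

Progress:
  pre ⊆ S: {carry(b5,right), robot_in(rmA)} ⊆ S  — applicable
  S \ del = {ball_in(b1,rmA), robot_in(rmA)}
  ∪ add   = {ball_in(b1,rmA), ball_in(b5,rmA), free(right), robot_in(rmA)}

== RESULT ==
["ball_in(b1,rmA)", "ball_in(b5,rmA)", "free(right)", "robot_in(rmA)"]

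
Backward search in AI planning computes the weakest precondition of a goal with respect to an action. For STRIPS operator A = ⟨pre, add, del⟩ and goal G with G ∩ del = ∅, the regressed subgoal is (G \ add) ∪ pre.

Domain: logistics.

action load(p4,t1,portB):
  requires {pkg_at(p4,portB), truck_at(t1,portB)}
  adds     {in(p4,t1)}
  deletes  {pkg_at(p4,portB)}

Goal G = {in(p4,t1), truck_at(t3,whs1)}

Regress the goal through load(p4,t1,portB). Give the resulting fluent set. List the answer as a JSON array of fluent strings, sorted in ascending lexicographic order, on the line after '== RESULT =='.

Regress:
  G ∩ del = {}  (empty — regression defined)
  G \ add = {in(p4,t1), truck_at(t3,whs1)} \ {in(p4,t1)} = {truck_at(t3,whs1)}
  ∪ pre   = {truck_at(t3,whs1)} ∪ {pkg_at(p4,portB), truck_at(t1,portB)}
          = {pkg_at(p4,portB), truck_at(t1,portB), truck_at(t3,whs1)}

== RESULT ==
["pkg_at(p4,portB)", "truck_at(t1,portB)", "truck_at(t3,whs1)"]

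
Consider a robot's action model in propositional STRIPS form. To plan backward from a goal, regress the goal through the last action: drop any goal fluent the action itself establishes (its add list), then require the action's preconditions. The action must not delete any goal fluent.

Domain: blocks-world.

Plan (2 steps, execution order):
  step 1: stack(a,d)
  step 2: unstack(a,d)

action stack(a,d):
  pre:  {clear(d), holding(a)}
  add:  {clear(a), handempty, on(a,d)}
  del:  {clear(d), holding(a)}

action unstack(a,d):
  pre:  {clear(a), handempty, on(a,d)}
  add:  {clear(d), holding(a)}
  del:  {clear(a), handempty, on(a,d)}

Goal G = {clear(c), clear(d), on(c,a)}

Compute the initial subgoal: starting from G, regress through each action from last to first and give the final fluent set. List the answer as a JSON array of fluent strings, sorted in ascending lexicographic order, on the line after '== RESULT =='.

Work backward from the goal:
  through step 2 (unstack(a,d)): drop {clear(d)}, keep {clear(c), on(c,a)}, require {clear(a), handempty, on(a,d)}
    → {clear(a), clear(c), handempty, on(a,d), on(c,a)}
  through step 1 (stack(a,d)): drop {clear(a), handempty, on(a,d)}, keep {clear(c), on(c,a)}, require {clear(d), holding(a)}
    → {clear(c), clear(d), holding(a), on(c,a)}

== RESULT ==
["clear(c)", "clear(d)", "holding(a)", "on(c,a)"]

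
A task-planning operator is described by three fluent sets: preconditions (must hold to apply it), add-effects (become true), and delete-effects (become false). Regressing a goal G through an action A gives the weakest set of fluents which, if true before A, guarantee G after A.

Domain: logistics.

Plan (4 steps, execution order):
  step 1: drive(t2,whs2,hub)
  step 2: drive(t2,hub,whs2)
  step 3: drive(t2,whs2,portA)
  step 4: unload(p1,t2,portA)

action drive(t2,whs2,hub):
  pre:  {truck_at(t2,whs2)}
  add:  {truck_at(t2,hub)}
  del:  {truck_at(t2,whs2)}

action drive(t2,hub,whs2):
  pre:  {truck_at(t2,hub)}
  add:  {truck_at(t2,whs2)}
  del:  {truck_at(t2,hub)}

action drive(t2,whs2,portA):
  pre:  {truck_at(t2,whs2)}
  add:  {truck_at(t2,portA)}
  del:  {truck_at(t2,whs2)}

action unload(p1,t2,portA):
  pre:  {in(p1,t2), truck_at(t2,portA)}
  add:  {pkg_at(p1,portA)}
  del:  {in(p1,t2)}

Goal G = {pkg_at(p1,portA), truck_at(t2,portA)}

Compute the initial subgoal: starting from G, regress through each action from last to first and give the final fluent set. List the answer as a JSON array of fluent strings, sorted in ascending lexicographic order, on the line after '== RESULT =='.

Regress step by step:
  through step 4 (unload(p1,t2,portA)): drop {pkg_at(p1,portA)}, keep {truck_at(t2,portA)}, require {in(p1,t2), truck_at(t2,portA)}
    → {in(p1,t2), truck_at(t2,portA)}
  through step 3 (drive(t2,whs2,portA)): drop {truck_at(t2,portA)}, keep {in(p1,t2)}, require {truck_at(t2,whs2)}
    → {in(p1,t2), truck_at(t2,whs2)}
  through step 2 (drive(t2,hub,whs2)): drop {truck_at(t2,whs2)}, keep {in(p1,t2)}, require {truck_at(t2,hub)}
    → {in(p1,t2), truck_at(t2,hub)}
  through step 1 (drive(t2,whs2,hub)): drop {truck_at(t2,hub)}, keep {in(p1,t2)}, require {truck_at(t2,whs2)}
    → {in(p1,t2), truck_at(t2,whs2)}

== RESULT ==
["in(p1,t2)", "truck_at(t2,whs2)"]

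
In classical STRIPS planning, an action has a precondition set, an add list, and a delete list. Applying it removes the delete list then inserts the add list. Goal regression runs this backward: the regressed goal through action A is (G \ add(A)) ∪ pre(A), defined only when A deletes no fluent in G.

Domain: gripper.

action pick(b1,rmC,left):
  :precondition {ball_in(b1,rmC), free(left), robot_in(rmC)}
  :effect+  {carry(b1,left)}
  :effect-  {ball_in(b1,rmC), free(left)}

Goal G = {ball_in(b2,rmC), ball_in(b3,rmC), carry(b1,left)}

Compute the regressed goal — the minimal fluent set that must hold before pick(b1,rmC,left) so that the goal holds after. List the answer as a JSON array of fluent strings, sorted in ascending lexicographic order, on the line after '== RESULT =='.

Compute (G \ add) ∪ pre:
  G ∩ del = {}  (empty — regression defined)
  G \ add = {ball_in(b2,rmC), ball_in(b3,rmC), carry(b1,left)} \ {carry(b1,left)} = {ball_in(b2,rmC), ball_in(b3,rmC)}
  ∪ pre   = {ball_in(b2,rmC), ball_in(b3,rmC)} ∪ {ball_in(b1,rmC), free(left), robot_in(rmC)}
          = {ball_in(b1,rmC), ball_in(b2,rmC), ball_in(b3,rmC), free(left), robot_in(rmC)}

== RESULT ==
["ball_in(b1,rmC)", "ball_in(b2,rmC)", "ball_in(b3,rmC)", "free(left)", "robot_in(rmC)"]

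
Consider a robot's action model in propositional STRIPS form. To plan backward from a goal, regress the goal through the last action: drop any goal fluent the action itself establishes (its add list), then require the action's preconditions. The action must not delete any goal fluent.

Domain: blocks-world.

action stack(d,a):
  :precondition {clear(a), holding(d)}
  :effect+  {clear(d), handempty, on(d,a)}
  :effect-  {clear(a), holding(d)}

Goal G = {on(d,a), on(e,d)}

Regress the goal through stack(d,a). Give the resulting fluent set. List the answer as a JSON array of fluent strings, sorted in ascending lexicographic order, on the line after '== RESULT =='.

Compute (G \ add) ∪ pre:
  G ∩ del = {}  (empty — regression defined)
  G \ add = {on(d,a), on(e,d)} \ {clear(d), handempty, on(d,a)} = {on(e,d)}
  ∪ pre   = {on(e,d)} ∪ {clear(a), holding(d)}
          = {clear(a), holding(d), on(e,d)}

== RESULT ==
["clear(a)", "holding(d)", "on(e,d)"]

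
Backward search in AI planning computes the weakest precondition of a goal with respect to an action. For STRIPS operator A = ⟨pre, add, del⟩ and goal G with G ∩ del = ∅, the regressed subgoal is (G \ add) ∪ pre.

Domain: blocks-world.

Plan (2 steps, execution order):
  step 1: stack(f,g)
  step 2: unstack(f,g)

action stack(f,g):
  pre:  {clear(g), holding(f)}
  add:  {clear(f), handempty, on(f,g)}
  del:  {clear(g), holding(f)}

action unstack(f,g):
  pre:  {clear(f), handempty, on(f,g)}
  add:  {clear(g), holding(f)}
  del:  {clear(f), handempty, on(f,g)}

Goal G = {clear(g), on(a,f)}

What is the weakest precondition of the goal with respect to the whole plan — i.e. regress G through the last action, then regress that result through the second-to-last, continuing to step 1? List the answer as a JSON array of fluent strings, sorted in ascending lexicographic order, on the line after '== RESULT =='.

Regress step by step:
  through step 2 (unstack(f,g)): drop {clear(g)}, keep {on(a,f)}, require {clear(f), handempty, on(f,g)}
    → {clear(f), handempty, on(a,f), on(f,g)}
  through step 1 (stack(f,g)): drop {clear(f), handempty, on(f,g)}, keep {on(a,f)}, require {clear(g), holding(f)}
    → {clear(g), holding(f), on(a,f)}

== RESULT ==
["clear(g)", "holding(f)", "on(a,f)"]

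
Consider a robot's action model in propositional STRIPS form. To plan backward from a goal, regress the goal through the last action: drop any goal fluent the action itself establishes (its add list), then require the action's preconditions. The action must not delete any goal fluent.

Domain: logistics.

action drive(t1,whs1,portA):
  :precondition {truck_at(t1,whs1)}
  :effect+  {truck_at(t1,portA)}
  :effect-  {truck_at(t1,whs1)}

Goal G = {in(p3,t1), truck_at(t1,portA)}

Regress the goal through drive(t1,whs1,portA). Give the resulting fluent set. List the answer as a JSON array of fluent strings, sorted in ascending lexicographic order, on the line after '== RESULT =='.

Compute (G \ add) ∪ pre:
  G ∩ del = {}  (empty — regression defined)
  G \ add = {in(p3,t1), truck_at(t1,portA)} \ {truck_at(t1,portA)} = {in(p3,t1)}
  ∪ pre   = {in(p3,t1)} ∪ {truck_at(t1,whs1)}
          = {in(p3,t1), truck_at(t1,whs1)}

== RESULT ==
["in(p3,t1)", "truck_at(t1,whs1)"]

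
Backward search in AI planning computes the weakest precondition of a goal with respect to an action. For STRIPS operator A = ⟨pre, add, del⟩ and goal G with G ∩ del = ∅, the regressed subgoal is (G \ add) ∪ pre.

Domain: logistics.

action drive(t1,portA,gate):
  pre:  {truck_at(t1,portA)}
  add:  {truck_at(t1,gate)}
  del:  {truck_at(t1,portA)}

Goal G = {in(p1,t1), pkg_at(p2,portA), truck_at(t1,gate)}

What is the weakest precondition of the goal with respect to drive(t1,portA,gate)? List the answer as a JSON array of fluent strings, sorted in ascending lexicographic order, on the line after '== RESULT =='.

Compute (G \ add) ∪ pre:
  G ∩ del = {}  (empty — regression defined)
  G \ add = {in(p1,t1), pkg_at(p2,portA), truck_at(t1,gate)} \ {truck_at(t1,gate)} = {in(p1,t1), pkg_at(p2,portA)}
  ∪ pre   = {in(p1,t1), pkg_at(p2,portA)} ∪ {truck_at(t1,portA)}
          = {in(p1,t1), pkg_at(p2,portA), truck_at(t1,portA)}

== RESULT ==
["in(p1,t1)", "pkg_at(p2,portA)", "truck_at(t1,portA)"]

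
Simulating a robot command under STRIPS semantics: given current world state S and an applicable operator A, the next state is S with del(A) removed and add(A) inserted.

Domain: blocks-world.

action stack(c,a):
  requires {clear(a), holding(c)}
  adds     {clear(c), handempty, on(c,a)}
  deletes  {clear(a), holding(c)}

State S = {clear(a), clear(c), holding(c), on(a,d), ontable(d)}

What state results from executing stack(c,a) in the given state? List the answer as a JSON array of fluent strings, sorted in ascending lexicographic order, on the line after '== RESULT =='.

Progress:
  pre ⊆ S: {clear(a), holding(c)} ⊆ S  — applicable
  S \ del = {clear(c), on(a,d), ontable(d)}
  ∪ add   = {clear(c), handempty, on(a,d), on(c,a), ontable(d)}

== RESULT ==
["clear(c)", "handempty", "on(a,d)", "on(c,a)", "ontable(d)"]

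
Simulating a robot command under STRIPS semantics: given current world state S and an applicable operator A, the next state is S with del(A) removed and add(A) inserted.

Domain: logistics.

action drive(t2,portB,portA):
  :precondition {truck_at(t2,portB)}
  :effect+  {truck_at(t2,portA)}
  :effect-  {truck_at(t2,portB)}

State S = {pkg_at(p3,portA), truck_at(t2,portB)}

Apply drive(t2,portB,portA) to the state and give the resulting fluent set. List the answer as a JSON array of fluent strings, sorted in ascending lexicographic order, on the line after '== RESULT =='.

Compute (S \ del) ∪ add:
  pre ⊆ S: {truck_at(t2,portB)} ⊆ S  — applicable
  S \ del = {pkg_at(p3,portA)}
  ∪ add   = {pkg_at(p3,portA), truck_at(t2,portA)}

== RESULT ==
["pkg_at(p3,portA)", "truck_at(t2,portA)"]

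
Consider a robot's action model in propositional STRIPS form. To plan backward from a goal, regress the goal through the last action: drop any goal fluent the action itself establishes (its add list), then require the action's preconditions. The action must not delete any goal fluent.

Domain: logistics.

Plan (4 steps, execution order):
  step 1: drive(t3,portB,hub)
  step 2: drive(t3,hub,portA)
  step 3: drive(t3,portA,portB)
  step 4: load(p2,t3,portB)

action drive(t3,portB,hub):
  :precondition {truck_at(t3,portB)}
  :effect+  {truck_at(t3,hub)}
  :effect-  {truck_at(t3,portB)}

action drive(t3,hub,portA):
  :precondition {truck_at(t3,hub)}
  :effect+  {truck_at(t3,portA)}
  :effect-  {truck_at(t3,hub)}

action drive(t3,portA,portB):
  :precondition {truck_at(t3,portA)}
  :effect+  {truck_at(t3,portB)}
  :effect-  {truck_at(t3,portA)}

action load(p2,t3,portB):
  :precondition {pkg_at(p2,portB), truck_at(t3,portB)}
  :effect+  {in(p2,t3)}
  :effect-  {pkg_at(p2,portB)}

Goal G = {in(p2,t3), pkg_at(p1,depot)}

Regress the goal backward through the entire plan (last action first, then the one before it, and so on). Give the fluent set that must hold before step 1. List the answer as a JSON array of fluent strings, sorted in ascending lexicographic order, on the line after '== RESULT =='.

Regress step by step:
  through step 4 (load(p2,t3,portB)): drop {in(p2,t3)}, keep {pkg_at(p1,depot)}, require {pkg_at(p2,portB), truck_at(t3,portB)}
    → {pkg_at(p1,depot), pkg_at(p2,portB), truck_at(t3,portB)}
  through step 3 (drive(t3,portA,portB)): drop {truck_at(t3,portB)}, keep {pkg_at(p1,depot), pkg_at(p2,portB)}, require {truck_at(t3,portA)}
    → {pkg_at(p1,depot), pkg_at(p2,portB), truck_at(t3,portA)}
  through step 2 (drive(t3,hub,portA)): drop {truck_at(t3,portA)}, keep {pkg_at(p1,depot), pkg_at(p2,portB)}, require {truck_at(t3,hub)}
    → {pkg_at(p1,depot), pkg_at(p2,portB), truck_at(t3,hub)}
  through step 1 (drive(t3,portB,hub)): drop {truck_at(t3,hub)}, keep {pkg_at(p1,depot), pkg_at(p2,portB)}, require {truck_at(t3,portB)}
    → {pkg_at(p1,depot), pkg_at(p2,portB), truck_at(t3,portB)}

== RESULT ==
["pkg_at(p1,depot)", "pkg_at(p2,portB)", "truck_at(t3,portB)"]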